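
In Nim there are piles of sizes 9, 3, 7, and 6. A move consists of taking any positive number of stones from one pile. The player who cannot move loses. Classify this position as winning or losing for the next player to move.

Winning position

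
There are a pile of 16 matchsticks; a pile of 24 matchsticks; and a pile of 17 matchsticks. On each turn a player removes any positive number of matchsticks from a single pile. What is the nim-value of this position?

25

In binary:
  10000  (16)
  11000  (24)
  10001  (17)
  -----
  11001  (25)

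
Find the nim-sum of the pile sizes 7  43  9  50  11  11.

Write each in binary and XOR column by column:
  000111  (7)
  101011  (43)
  001001  (9)
  110010  (50)
  001011  (11)
  001011  (11)
  ------
  010111  (23)

23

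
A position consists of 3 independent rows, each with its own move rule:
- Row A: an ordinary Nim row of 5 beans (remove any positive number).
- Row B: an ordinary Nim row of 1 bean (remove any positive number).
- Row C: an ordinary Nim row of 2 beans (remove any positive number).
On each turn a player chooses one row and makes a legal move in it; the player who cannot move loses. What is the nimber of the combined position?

Row A is a plain Nim row of size 5, so its Grundy value is 5.
Row B is a plain Nim row of size 1, so its Grundy value is 1.
Row C is a plain Nim row of size 2, so its Grundy value is 2.
The value of a disjunctive sum is the nim-sum of the parts.
Combined value = 5 ⊕ 1 ⊕ 2 = 6.

6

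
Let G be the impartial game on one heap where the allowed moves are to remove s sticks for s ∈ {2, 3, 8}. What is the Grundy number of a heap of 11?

0

Grundy values for subtraction set {2, 3, 8}:
g(0) = mex{} = 0
g(1) = mex{} = 0
g(2) = mex{0} = 1
g(3) = mex{0} = 1
g(4) = mex{0,1} = 2
g(5) = mex{1} = 0
g(6) = mex{1,2} = 0
g(7) = mex{0,2} = 1
g(8) = mex{0} = 1
g(9) = mex{0,1} = 2
g(10) = mex{1} = 0
g(11) = mex{1,2} = 0
So g(11) = 0.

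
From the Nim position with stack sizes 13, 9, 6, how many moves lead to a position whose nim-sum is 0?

Compute the nim-sum pairwise:
13 ⊕ 9 = 4
4 ⊕ 6 = 2
The overall nim-sum is X = 2. A stack of size p has a winning move iff p XOR X < p (reduce it to p XOR X).
  13: 13 XOR 2 = 15 ≥ 13 — no move.
  9: 9 XOR 2 = 11 ≥ 9 — no move.
  6: 6 XOR 2 = 4 < 6 — winning move (to 4).
That gives 1 winning move.

1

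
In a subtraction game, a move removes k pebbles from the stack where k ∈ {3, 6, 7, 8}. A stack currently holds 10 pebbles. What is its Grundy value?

Compute g(0), g(1), … for moves {3, 6, 7, 8}:
g(0) = mex{} = 0
g(1) = mex{} = 0
g(2) = mex{} = 0
g(3) = mex{0} = 1
g(4) = mex{0} = 1
g(5) = mex{0} = 1
g(6) = mex{0,1} = 2
g(7) = mex{0,1} = 2
g(8) = mex{0,1} = 2
g(9) = mex{0,1,2} = 3
g(10) = mex{0,1,2} = 3
So g(10) = 3.

3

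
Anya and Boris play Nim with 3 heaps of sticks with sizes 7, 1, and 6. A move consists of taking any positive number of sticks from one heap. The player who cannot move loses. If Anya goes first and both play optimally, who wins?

Boris wins

Compute the nim-sum pairwise:
7 ⊕ 1 = 6
6 ⊕ 6 = 0
The nim-sum is 0, so this is a P-position: the player to move is in a losing position under optimal play; Anya is about to move from it and so loses — Boris wins.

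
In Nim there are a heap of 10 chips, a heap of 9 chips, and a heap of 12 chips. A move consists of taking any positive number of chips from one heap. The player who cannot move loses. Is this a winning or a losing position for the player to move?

Winning position

Nim-sum: 10 XOR 9 XOR 12 = 15.
The nim-sum is 15 ≠ 0, so this is an N-position: the player to move can win.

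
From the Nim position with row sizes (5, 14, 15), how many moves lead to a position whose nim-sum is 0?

3

Compute the nim-sum pairwise:
5 XOR 14 = 11
11 XOR 15 = 4
The overall nim-sum is X = 4. A row of size p has a winning move iff p XOR X < p (reduce it to p XOR X).
  5: 5 XOR 4 = 1 < 5 — winning move (to 1).
  14: 14 XOR 4 = 10 < 14 — winning move (to 10).
  15: 15 XOR 4 = 11 < 15 — winning move (to 11).
That gives 3 winning moves.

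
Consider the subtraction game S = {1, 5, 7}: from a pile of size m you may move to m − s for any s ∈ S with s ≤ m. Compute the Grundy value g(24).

0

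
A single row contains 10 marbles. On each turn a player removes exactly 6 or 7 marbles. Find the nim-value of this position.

1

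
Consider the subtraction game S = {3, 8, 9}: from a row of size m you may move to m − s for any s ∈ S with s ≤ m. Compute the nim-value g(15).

Build the Grundy sequence with g(k) = mex{g(k−s) : s ∈ {3, 8, 9}, s ≤ k}:
k:     0  1  2  3  4  5  6  7  8  9 10 11 12 13 14 15
g(k):  0  0  0  1  1  1  0  0  2  1  1  3  0  0  2  1
So g(15) = 1.

1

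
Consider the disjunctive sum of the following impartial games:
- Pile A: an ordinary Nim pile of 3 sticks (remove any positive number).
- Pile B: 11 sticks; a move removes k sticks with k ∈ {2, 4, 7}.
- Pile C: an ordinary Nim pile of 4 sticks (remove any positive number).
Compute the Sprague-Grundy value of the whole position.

6

Pile A is a plain Nim pile of size 3, so its Grundy value is 3.
For pile B, compute g(0), g(1), … with moves {2, 4, 7}:
k:     0  1  2  3  4  5  6  7  8  9 10 11
g(k):  0  0  1  1  2  2  0  3  1  0  2  1
So g(11) = 1.
Pile C is a plain Nim pile of size 4, so its Grundy value is 4.
By the Sprague-Grundy theorem, the Grundy value of a sum of independent games is the XOR of the component values.
Combined value = 3 ⊕ 1 ⊕ 4 = 6.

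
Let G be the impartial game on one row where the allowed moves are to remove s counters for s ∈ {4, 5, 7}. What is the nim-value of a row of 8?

Compute g(0), g(1), … for moves {4, 5, 7}:
k:     0  1  2  3  4  5  6  7  8
g(k):  0  0  0  0  1  1  1  1  2
So g(8) = 2.

2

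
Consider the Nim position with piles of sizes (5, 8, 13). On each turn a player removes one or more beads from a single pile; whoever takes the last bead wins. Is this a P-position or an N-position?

P-position

Bitwise XOR of the heap sizes:
  0101  (5)
  1000  (8)
  1101  (13)
  ----
  0000  (0)
The nim-sum is 0, so this is a P-position: the player to move is in a losing position under optimal play.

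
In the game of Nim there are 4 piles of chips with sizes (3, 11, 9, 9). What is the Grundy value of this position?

8

Compute the nim-sum pairwise:
3 XOR 11 = 8
8 XOR 9 = 1
1 XOR 9 = 8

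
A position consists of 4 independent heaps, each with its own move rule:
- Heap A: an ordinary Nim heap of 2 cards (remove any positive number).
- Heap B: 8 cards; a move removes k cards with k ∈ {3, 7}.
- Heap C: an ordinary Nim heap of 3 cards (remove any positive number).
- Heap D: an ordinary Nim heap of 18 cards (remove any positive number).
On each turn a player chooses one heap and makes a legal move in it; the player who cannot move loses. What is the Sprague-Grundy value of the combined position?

17

Heap A is a plain Nim heap of size 2, so its Grundy value is 2.
For heap B, compute g(0), g(1), … with moves {3, 7}:
k:     0  1  2  3  4  5  6  7  8
g(k):  0  0  0  1  1  1  0  2  2
So g(8) = 2.
Heap C is a plain Nim heap of size 3, so its Grundy value is 3.
Heap D is a plain Nim heap of size 18, so its Grundy value is 18.
By the Sprague-Grundy theorem, the Grundy value of a sum of independent games is the XOR of the component values.
Combined value = 2 XOR 2 XOR 3 XOR 18 = 17.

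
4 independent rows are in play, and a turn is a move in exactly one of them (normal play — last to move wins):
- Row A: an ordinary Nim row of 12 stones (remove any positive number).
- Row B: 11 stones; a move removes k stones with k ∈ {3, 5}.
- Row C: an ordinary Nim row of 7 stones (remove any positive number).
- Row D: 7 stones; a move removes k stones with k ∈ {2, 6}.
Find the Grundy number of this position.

11

Row A is a plain Nim row of size 12, so its Grundy value is 12.
Build the Grundy sequence for row B with g(k) = mex{g(k−s) : s ∈ {3, 5}, s ≤ k}:
g(0) = mex{} = 0
g(1) = mex{} = 0
g(2) = mex{} = 0
g(3) = mex{0} = 1
g(4) = mex{0} = 1
g(5) = mex{0} = 1
g(6) = mex{0,1} = 2
g(7) = mex{0,1} = 2
g(8) = mex{1} = 0
g(9) = mex{1,2} = 0
g(10) = mex{1,2} = 0
g(11) = mex{0,2} = 1
So g(11) = 1.
Row C is a plain Nim row of size 7, so its Grundy value is 7.
Grundy values for row D (subtraction set {2, 6}):
g(0) = mex{} = 0
g(1) = mex{} = 0
g(2) = mex{0} = 1
g(3) = mex{0} = 1
g(4) = mex{1} = 0
g(5) = mex{1} = 0
g(6) = mex{0} = 1
g(7) = mex{0} = 1
So g(7) = 1.
By the Sprague-Grundy theorem, the Grundy value of a sum of independent games is the XOR of the component values.
Combined value = 12 ⊕ 1 ⊕ 7 ⊕ 1 = 11.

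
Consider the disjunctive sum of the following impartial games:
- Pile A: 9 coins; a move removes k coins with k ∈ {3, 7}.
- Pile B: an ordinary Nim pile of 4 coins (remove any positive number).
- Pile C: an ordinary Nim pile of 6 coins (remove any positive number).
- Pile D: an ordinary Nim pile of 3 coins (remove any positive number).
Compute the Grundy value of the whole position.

For pile A, compute g(0), g(1), … with moves {3, 7}:
k:     0  1  2  3  4  5  6  7  8  9
g(k):  0  0  0  1  1  1  0  2  2  1
So g(9) = 1.
Pile B is a plain Nim pile of size 4, so its Grundy value is 4.
Pile C is a plain Nim pile of size 6, so its Grundy value is 6.
Pile D is a plain Nim pile of size 3, so its Grundy value is 3.
By the Sprague-Grundy theorem, the Grundy value of a sum of independent games is the XOR of the component values.
Combined value = 1 XOR 4 XOR 6 XOR 3 = 0.

0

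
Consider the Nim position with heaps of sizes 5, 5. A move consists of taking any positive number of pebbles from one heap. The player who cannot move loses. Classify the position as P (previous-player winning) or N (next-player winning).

Nim-sum: 5 XOR 5 = 0.
The nim-sum is 0, so this is a P-position: the player to move is in a losing position under optimal play.

P-position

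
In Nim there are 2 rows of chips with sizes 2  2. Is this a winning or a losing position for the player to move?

Losing position

Compute the nim-sum pairwise:
2 XOR 2 = 0
The nim-sum is 0, so this is a P-position: the player to move is in a losing position under optimal play.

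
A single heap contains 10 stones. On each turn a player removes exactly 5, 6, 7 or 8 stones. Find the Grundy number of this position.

Compute g(0), g(1), … for moves {5, 6, 7, 8}:
k:     0  1  2  3  4  5  6  7  8  9 10
g(k):  0  0  0  0  0  1  1  1  1  1  2
So g(10) = 2.

2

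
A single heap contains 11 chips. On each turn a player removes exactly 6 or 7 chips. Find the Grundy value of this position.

1

Compute g(0), g(1), … for moves {6, 7}:
g(0) = mex{} = 0
g(1) = mex{} = 0
g(2) = mex{} = 0
g(3) = mex{} = 0
g(4) = mex{} = 0
g(5) = mex{} = 0
g(6) = mex{0} = 1
g(7) = mex{0} = 1
g(8) = mex{0} = 1
g(9) = mex{0} = 1
g(10) = mex{0} = 1
g(11) = mex{0} = 1
So g(11) = 1.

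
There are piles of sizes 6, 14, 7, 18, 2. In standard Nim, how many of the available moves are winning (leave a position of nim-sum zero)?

1

Compute the nim-sum pairwise:
6 ⊕ 14 = 8
8 ⊕ 7 = 15
15 ⊕ 18 = 29
29 ⊕ 2 = 31
The overall nim-sum is X = 31. A pile of size p has a winning move iff p XOR X < p (reduce it to p XOR X).
  6: 6 XOR 31 = 25 ≥ 6 — no move.
  14: 14 XOR 31 = 17 ≥ 14 — no move.
  7: 7 XOR 31 = 24 ≥ 7 — no move.
  18: 18 XOR 31 = 13 < 18 — winning move (to 13).
  2: 2 XOR 31 = 29 ≥ 2 — no move.
That gives 1 winning move.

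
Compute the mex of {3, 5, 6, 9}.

0

0 is not in the set, so the mex is 0.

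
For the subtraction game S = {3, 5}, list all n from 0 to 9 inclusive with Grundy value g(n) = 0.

Build the Grundy sequence with g(k) = mex{g(k−s) : s ∈ {3, 5}, s ≤ k}:
k:     0  1  2  3  4  5  6  7  8  9
g(k):  0  0  0  1  1  1  2  2  0  0
The P-positions (g = 0) in 0..9 are 0, 1, 2, 8, 9.

0, 1, 2, 8, 9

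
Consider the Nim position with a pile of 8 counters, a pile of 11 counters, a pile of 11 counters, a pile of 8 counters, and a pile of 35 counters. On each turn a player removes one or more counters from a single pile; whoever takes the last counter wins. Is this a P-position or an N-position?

N-position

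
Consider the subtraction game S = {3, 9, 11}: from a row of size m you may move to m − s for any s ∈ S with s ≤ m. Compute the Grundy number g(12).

Build the Grundy sequence with g(k) = mex{g(k−s) : s ∈ {3, 9, 11}, s ≤ k}:
g(0) = mex{} = 0
g(1) = mex{} = 0
g(2) = mex{} = 0
g(3) = mex{0} = 1
g(4) = mex{0} = 1
g(5) = mex{0} = 1
g(6) = mex{1} = 0
g(7) = mex{1} = 0
g(8) = mex{1} = 0
g(9) = mex{0} = 1
g(10) = mex{0} = 1
g(11) = mex{0} = 1
g(12) = mex{0,1} = 2
So g(12) = 2.

2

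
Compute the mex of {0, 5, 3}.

0 is in the set but 1 is not, so the mex is 1.

1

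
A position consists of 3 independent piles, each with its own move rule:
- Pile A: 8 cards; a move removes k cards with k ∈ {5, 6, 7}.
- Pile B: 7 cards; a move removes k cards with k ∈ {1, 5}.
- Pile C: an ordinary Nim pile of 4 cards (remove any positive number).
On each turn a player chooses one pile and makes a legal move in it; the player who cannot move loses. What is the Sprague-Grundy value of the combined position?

4

For pile A, compute g(0), g(1), … with moves {5, 6, 7}:
g(0) = mex{} = 0
g(1) = mex{} = 0
g(2) = mex{} = 0
g(3) = mex{} = 0
g(4) = mex{} = 0
g(5) = mex{0} = 1
g(6) = mex{0} = 1
g(7) = mex{0} = 1
g(8) = mex{0} = 1
So g(8) = 1.
For pile B, compute g(0), g(1), … with moves {1, 5}:
g(0) = mex{} = 0
g(1) = mex{0} = 1
g(2) = mex{1} = 0
g(3) = mex{0} = 1
g(4) = mex{1} = 0
g(5) = mex{0} = 1
g(6) = mex{1} = 0
g(7) = mex{0} = 1
So g(7) = 1.
Pile C is a plain Nim pile of size 4, so its Grundy value is 4.
By the Sprague-Grundy theorem, the Grundy value of a sum of independent games is the XOR of the component values.
Combined value = 1 ⊕ 1 ⊕ 4 = 4.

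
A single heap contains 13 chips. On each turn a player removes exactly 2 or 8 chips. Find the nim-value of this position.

1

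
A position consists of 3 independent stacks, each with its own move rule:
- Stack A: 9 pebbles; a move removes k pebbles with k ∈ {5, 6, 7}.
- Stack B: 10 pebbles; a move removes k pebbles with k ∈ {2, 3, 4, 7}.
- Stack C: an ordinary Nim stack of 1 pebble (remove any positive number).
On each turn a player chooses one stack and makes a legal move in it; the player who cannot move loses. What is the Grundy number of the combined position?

Grundy values for stack A (subtraction set {5, 6, 7}):
k:     0  1  2  3  4  5  6  7  8  9
g(k):  0  0  0  0  0  1  1  1  1  1
So g(9) = 1.
Build the Grundy sequence for stack B with g(k) = mex{g(k−s) : s ∈ {2, 3, 4, 7}, s ≤ k}:
g(0) = mex{} = 0
g(1) = mex{} = 0
g(2) = mex{0} = 1
g(3) = mex{0} = 1
g(4) = mex{0,1} = 2
g(5) = mex{0,1} = 2
g(6) = mex{1,2} = 0
g(7) = mex{0,1,2} = 3
g(8) = mex{0,2} = 1
g(9) = mex{0,1,2,3} = 4
g(10) = mex{0,1,3} = 2
So g(10) = 2.
Stack C is a plain Nim stack of size 1, so its Grundy value is 1.
By the Sprague-Grundy theorem, the Grundy value of a sum of independent games is the XOR of the component values.
Combined value = 1 ⊕ 2 ⊕ 1 = 2.

2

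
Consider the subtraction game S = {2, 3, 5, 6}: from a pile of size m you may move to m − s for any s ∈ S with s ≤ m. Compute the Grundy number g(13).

Compute g(0), g(1), … for moves {2, 3, 5, 6}:
k:     0  1  2  3  4  5  6  7  8  9 10 11 12 13
g(k):  0  0  1  1  2  2  3  3  0  0  1  1  2  2
So g(13) = 2.

2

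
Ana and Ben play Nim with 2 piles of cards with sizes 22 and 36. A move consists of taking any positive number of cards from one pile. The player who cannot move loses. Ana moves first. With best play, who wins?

Ana wins

In binary:
  010110  (22)
  100100  (36)
  ------
  110010  (50)
The nim-sum is 50 ≠ 0, so this is an N-position: the player to move can win; Ana has a winning move.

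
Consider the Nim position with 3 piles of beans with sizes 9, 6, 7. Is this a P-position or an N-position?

Compute the nim-sum pairwise:
9 ^ 6 = 15
15 ^ 7 = 8
The nim-sum is 8 ≠ 0, so this is an N-position: the player to move can win.

N-position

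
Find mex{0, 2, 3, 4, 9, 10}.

1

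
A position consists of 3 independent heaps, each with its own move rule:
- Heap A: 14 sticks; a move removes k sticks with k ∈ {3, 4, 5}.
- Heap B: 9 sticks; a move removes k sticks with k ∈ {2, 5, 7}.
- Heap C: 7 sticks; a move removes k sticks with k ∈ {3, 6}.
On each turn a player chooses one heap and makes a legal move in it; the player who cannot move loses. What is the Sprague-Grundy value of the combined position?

2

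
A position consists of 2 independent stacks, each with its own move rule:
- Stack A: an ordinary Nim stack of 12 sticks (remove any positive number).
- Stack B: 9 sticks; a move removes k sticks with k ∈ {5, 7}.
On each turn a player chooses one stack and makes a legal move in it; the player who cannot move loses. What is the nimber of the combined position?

Stack A is a plain Nim stack of size 12, so its Grundy value is 12.
For stack B, compute g(0), g(1), … with moves {5, 7}:
g(0) = mex{} = 0
g(1) = mex{} = 0
g(2) = mex{} = 0
g(3) = mex{} = 0
g(4) = mex{} = 0
g(5) = mex{0} = 1
g(6) = mex{0} = 1
g(7) = mex{0} = 1
g(8) = mex{0} = 1
g(9) = mex{0} = 1
So g(9) = 1.
By the Sprague-Grundy theorem, the Grundy value of a sum of independent games is the XOR of the component values.
Combined value = 12 XOR 1 = 13.

13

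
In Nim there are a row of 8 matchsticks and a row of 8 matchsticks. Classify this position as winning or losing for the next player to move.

Losing position

In binary:
  1000  (8)
  1000  (8)
  ----
  0000  (0)
The nim-sum is 0, so this is a P-position: the player to move is in a losing position under optimal play.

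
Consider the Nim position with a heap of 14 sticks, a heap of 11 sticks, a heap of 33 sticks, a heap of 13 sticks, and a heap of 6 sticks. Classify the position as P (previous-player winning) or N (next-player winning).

In binary:
  001110  (14)
  001011  (11)
  100001  (33)
  001101  (13)
  000110  (6)
  ------
  101111  (47)
The nim-sum is 47 ≠ 0, so this is an N-position: the player to move can win.

N-position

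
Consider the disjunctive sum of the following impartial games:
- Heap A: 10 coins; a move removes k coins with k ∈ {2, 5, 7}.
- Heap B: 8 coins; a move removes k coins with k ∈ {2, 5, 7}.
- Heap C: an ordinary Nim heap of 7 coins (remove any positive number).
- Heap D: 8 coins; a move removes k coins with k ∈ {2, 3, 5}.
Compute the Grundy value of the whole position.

5

Grundy values for heap A (subtraction set {2, 5, 7}):
g(0) = mex{} = 0
g(1) = mex{} = 0
g(2) = mex{0} = 1
g(3) = mex{0} = 1
g(4) = mex{1} = 0
g(5) = mex{0,1} = 2
g(6) = mex{0} = 1
g(7) = mex{0,1,2} = 3
g(8) = mex{0,1} = 2
g(9) = mex{0,1,3} = 2
g(10) = mex{1,2} = 0
So g(10) = 0.
Grundy values for heap B (subtraction set {2, 5, 7}):
k:     0  1  2  3  4  5  6  7  8
g(k):  0  0  1  1  0  2  1  3  2
So g(8) = 2.
Heap C is a plain Nim heap of size 7, so its Grundy value is 7.
For heap D, compute g(0), g(1), … with moves {2, 3, 5}:
g(0) = mex{} = 0
g(1) = mex{} = 0
g(2) = mex{0} = 1
g(3) = mex{0} = 1
g(4) = mex{0,1} = 2
g(5) = mex{0,1} = 2
g(6) = mex{0,1,2} = 3
g(7) = mex{1,2} = 0
g(8) = mex{1,2,3} = 0
So g(8) = 0.
By the Sprague-Grundy theorem, the Grundy value of a sum of independent games is the XOR of the component values.
Combined value = 0 ⊕ 2 ⊕ 7 ⊕ 0 = 5.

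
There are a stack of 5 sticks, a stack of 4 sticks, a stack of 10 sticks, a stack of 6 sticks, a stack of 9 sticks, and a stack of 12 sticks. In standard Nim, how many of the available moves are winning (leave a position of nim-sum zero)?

3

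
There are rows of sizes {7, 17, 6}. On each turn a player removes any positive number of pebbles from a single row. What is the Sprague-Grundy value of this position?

16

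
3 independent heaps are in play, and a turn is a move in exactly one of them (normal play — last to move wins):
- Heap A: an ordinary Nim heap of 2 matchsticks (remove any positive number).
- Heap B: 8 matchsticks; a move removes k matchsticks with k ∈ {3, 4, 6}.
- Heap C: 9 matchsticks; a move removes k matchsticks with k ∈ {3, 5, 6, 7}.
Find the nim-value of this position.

Heap A is a plain Nim heap of size 2, so its Grundy value is 2.
Grundy values for heap B (subtraction set {3, 4, 6}):
g(0) = mex{} = 0
g(1) = mex{} = 0
g(2) = mex{} = 0
g(3) = mex{0} = 1
g(4) = mex{0} = 1
g(5) = mex{0} = 1
g(6) = mex{0,1} = 2
g(7) = mex{0,1} = 2
g(8) = mex{0,1} = 2
So g(8) = 2.
For heap C, compute g(0), g(1), … with moves {3, 5, 6, 7}:
k:     0  1  2  3  4  5  6  7  8  9
g(k):  0  0  0  1  1  1  2  2  2  3
So g(9) = 3.
By the Sprague-Grundy theorem, the Grundy value of a sum of independent games is the XOR of the component values.
Combined value = 2 ⊕ 2 ⊕ 3 = 3.

3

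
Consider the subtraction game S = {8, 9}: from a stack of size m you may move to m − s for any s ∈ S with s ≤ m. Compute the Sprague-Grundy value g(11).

1

Compute g(0), g(1), … for moves {8, 9}:
g(0) = mex{} = 0
g(1) = mex{} = 0
g(2) = mex{} = 0
g(3) = mex{} = 0
g(4) = mex{} = 0
g(5) = mex{} = 0
g(6) = mex{} = 0
g(7) = mex{} = 0
g(8) = mex{0} = 1
g(9) = mex{0} = 1
g(10) = mex{0} = 1
g(11) = mex{0} = 1
So g(11) = 1.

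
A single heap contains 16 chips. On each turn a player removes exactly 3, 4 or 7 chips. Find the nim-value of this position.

Compute g(0), g(1), … for moves {3, 4, 7}:
k:     0  1  2  3  4  5  6  7  8  9 10 11 12 13 14 15 16
g(k):  0  0  0  1  1  1  2  2  2  3  0  0  0  1  1  1  2
So g(16) = 2.

2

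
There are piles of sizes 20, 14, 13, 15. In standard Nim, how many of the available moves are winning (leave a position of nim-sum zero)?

1

Compute the nim-sum pairwise:
20 ⊕ 14 = 26
26 ⊕ 13 = 23
23 ⊕ 15 = 24
The overall nim-sum is X = 24. A pile of size p has a winning move iff p XOR X < p (reduce it to p XOR X).
  20: 20 XOR 24 = 12 < 20 — winning move (to 12).
  14: 14 XOR 24 = 22 ≥ 14 — no move.
  13: 13 XOR 24 = 21 ≥ 13 — no move.
  15: 15 XOR 24 = 23 ≥ 15 — no move.
That gives 1 winning move.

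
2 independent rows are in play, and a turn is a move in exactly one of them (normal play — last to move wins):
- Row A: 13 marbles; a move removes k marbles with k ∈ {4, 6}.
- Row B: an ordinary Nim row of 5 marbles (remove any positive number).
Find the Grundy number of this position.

5

Build the Grundy sequence for row A with g(k) = mex{g(k−s) : s ∈ {4, 6}, s ≤ k}:
g(0) = mex{} = 0
g(1) = mex{} = 0
g(2) = mex{} = 0
g(3) = mex{} = 0
g(4) = mex{0} = 1
g(5) = mex{0} = 1
g(6) = mex{0} = 1
g(7) = mex{0} = 1
g(8) = mex{0,1} = 2
g(9) = mex{0,1} = 2
g(10) = mex{1} = 0
g(11) = mex{1} = 0
g(12) = mex{1,2} = 0
g(13) = mex{1,2} = 0
So g(13) = 0.
Row B is a plain Nim row of size 5, so its Grundy value is 5.
The value of a disjunctive sum is the nim-sum of the parts.
Combined value = 0 ⊕ 5 = 5.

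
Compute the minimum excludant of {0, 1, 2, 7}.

3

The values 0, 1, 2 are all present; 3 is the first non-negative integer missing from the set.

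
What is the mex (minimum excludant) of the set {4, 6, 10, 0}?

0 is in the set but 1 is not, so the mex is 1.

1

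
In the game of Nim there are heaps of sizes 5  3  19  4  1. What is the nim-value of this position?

Bitwise XOR of the heap sizes:
  00101  (5)
  00011  (3)
  10011  (19)
  00100  (4)
  00001  (1)
  -----
  10000  (16)

16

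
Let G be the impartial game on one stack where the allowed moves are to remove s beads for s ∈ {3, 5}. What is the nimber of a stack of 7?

Grundy values for subtraction set {3, 5}:
k:     0  1  2  3  4  5  6  7
g(k):  0  0  0  1  1  1  2  2
So g(7) = 2.

2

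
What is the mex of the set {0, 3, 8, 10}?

1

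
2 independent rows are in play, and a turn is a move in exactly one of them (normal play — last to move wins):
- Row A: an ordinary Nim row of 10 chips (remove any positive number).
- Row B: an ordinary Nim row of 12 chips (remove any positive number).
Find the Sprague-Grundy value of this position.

6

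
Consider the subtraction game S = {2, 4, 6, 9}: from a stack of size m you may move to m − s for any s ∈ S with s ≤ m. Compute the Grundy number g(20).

2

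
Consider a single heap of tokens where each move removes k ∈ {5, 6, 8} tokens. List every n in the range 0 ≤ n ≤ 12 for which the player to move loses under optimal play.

0, 1, 2, 3, 4

Grundy values for subtraction set {5, 6, 8}:
k:     0  1  2  3  4  5  6  7  8  9 10 11 12
g(k):  0  0  0  0  0  1  1  1  1  1  2  2  2
The P-positions (g = 0) in 0..12 are 0, 1, 2, 3, 4.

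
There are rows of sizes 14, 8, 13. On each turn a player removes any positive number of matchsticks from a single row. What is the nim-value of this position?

11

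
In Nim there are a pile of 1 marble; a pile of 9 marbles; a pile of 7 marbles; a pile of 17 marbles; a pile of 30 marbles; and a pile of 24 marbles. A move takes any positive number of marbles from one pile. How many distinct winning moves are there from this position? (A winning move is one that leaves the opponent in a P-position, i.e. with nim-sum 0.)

3

Nim-sum: 1 XOR 9 XOR 7 XOR 17 XOR 30 XOR 24 = 24.
The overall nim-sum is X = 24. A pile of size p has a winning move iff p XOR X < p (reduce it to p XOR X).
  1: 1 XOR 24 = 25 ≥ 1 — no move.
  9: 9 XOR 24 = 17 ≥ 9 — no move.
  7: 7 XOR 24 = 31 ≥ 7 — no move.
  17: 17 XOR 24 = 9 < 17 — winning move (to 9).
  30: 30 XOR 24 = 6 < 30 — winning move (to 6).
  24: 24 XOR 24 = 0 < 24 — winning move (to 0).
That gives 3 winning moves.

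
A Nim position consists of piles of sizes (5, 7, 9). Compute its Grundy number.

In binary:
  0101  (5)
  0111  (7)
  1001  (9)
  ----
  1011  (11)

11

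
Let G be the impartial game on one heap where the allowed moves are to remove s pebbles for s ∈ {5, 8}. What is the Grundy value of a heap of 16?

0

Grundy values for subtraction set {5, 8}:
k:     0  1  2  3  4  5  6  7  8  9 10 11 12 13 14 15 16
g(k):  0  0  0  0  0  1  1  1  1  1  2  2  2  0  0  0  0
So g(16) = 0.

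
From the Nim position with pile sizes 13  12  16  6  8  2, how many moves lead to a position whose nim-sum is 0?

Nim-sum: 13 ⊕ 12 ⊕ 16 ⊕ 6 ⊕ 8 ⊕ 2 = 29.
The overall nim-sum is X = 29. A pile of size p has a winning move iff p XOR X < p (reduce it to p XOR X).
  13: 13 XOR 29 = 16 ≥ 13 — no move.
  12: 12 XOR 29 = 17 ≥ 12 — no move.
  16: 16 XOR 29 = 13 < 16 — winning move (to 13).
  6: 6 XOR 29 = 27 ≥ 6 — no move.
  8: 8 XOR 29 = 21 ≥ 8 — no move.
  2: 2 XOR 29 = 31 ≥ 2 — no move.
That gives 1 winning move.

1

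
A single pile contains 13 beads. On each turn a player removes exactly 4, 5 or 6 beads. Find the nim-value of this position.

Grundy values for subtraction set {4, 5, 6}:
k:     0  1  2  3  4  5  6  7  8  9 10 11 12 13
g(k):  0  0  0  0  1  1  1  1  2  2  0  0  0  0
So g(13) = 0.

0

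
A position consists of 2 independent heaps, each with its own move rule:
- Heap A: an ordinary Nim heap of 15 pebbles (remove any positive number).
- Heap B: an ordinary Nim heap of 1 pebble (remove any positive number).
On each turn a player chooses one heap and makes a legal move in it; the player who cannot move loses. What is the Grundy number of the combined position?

Heap A is a plain Nim heap of size 15, so its Grundy value is 15.
Heap B is a plain Nim heap of size 1, so its Grundy value is 1.
The value of a disjunctive sum is the nim-sum of the parts.
Combined value = 15 ⊕ 1 = 14.

14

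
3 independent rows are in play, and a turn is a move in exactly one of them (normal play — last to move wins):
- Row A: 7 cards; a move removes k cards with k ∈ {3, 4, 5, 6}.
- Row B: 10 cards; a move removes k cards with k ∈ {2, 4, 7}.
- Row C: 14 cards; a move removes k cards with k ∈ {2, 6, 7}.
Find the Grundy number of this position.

0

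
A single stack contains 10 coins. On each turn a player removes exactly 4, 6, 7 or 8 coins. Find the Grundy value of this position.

2

Compute g(0), g(1), … for moves {4, 6, 7, 8}:
g(0) = mex{} = 0
g(1) = mex{} = 0
g(2) = mex{} = 0
g(3) = mex{} = 0
g(4) = mex{0} = 1
g(5) = mex{0} = 1
g(6) = mex{0} = 1
g(7) = mex{0} = 1
g(8) = mex{0,1} = 2
g(9) = mex{0,1} = 2
g(10) = mex{0,1} = 2
So g(10) = 2.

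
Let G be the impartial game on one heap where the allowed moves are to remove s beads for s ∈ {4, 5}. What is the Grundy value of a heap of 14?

1

Build the Grundy sequence with g(k) = mex{g(k−s) : s ∈ {4, 5}, s ≤ k}:
k:     0  1  2  3  4  5  6  7  8  9 10 11 12 13 14
g(k):  0  0  0  0  1  1  1  1  2  0  0  0  0  1  1
So g(14) = 1.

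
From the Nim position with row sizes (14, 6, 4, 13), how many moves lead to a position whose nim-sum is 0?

Nim-sum: 14 ^ 6 ^ 4 ^ 13 = 1.
The overall nim-sum is X = 1. A row of size p has a winning move iff p XOR X < p (reduce it to p XOR X).
  14: 14 XOR 1 = 15 ≥ 14 — no move.
  6: 6 XOR 1 = 7 ≥ 6 — no move.
  4: 4 XOR 1 = 5 ≥ 4 — no move.
  13: 13 XOR 1 = 12 < 13 — winning move (to 12).
That gives 1 winning move.

1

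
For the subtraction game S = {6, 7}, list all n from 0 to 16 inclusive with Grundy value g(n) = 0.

Compute g(0), g(1), … for moves {6, 7}:
k:     0  1  2  3  4  5  6  7  8  9 10 11 12 13 14 15 16
g(k):  0  0  0  0  0  0  1  1  1  1  1  1  2  0  0  0  0
The P-positions (g = 0) in 0..16 are 0, 1, 2, 3, 4, 5, 13, 14, 15, 16.

0, 1, 2, 3, 4, 5, 13, 14, 15, 16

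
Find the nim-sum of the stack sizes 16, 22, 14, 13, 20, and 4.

21

Write each in binary and XOR column by column:
  10000  (16)
  10110  (22)
  01110  (14)
  01101  (13)
  10100  (20)
  00100  (4)
  -----
  10101  (21)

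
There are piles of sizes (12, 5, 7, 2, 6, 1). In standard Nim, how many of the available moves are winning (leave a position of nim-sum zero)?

Nim-sum: 12 ^ 5 ^ 7 ^ 2 ^ 6 ^ 1 = 11.
The overall nim-sum is X = 11. A pile of size p has a winning move iff p XOR X < p (reduce it to p XOR X).
  12: 12 XOR 11 = 7 < 12 — winning move (to 7).
  5: 5 XOR 11 = 14 ≥ 5 — no move.
  7: 7 XOR 11 = 12 ≥ 7 — no move.
  2: 2 XOR 11 = 9 ≥ 2 — no move.
  6: 6 XOR 11 = 13 ≥ 6 — no move.
  1: 1 XOR 11 = 10 ≥ 1 — no move.
That gives 1 winning move.

1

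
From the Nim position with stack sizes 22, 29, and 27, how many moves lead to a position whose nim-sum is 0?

3

Write each in binary and XOR column by column:
  10110  (22)
  11101  (29)
  11011  (27)
  -----
  10000  (16)
The overall nim-sum is X = 16. A stack of size p has a winning move iff p XOR X < p (reduce it to p XOR X).
  22: 22 XOR 16 = 6 < 22 — winning move (to 6).
  29: 29 XOR 16 = 13 < 29 — winning move (to 13).
  27: 27 XOR 16 = 11 < 27 — winning move (to 11).
That gives 3 winning moves.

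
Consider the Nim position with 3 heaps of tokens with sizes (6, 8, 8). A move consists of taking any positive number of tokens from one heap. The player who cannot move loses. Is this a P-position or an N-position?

N-position

Nim-sum: 6 ^ 8 ^ 8 = 6.
The nim-sum is 6 ≠ 0, so this is an N-position: the player to move can win.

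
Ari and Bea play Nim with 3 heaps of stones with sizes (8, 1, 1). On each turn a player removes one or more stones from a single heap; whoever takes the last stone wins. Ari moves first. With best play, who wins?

Ari wins

Nim-sum: 8 ^ 1 ^ 1 = 8.
The nim-sum is 8 ≠ 0, so this is an N-position: the player to move can win; Ari has a winning move.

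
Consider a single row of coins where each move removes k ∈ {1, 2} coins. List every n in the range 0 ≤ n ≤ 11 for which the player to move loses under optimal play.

Build the Grundy sequence with g(k) = mex{g(k−s) : s ∈ {1, 2}, s ≤ k}:
g(0) = mex{} = 0
g(1) = mex{0} = 1
g(2) = mex{0,1} = 2
g(3) = mex{1,2} = 0
g(4) = mex{0,2} = 1
g(5) = mex{0,1} = 2
g(6) = mex{1,2} = 0
g(7) = mex{0,2} = 1
g(8) = mex{0,1} = 2
g(9) = mex{1,2} = 0
g(10) = mex{0,2} = 1
g(11) = mex{0,1} = 2
The P-positions (g = 0) in 0..11 are 0, 3, 6, 9.

0, 3, 6, 9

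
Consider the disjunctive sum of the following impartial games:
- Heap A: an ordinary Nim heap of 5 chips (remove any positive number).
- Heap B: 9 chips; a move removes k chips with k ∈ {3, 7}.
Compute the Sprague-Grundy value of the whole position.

4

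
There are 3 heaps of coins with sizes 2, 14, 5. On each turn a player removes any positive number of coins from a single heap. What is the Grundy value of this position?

Nim-sum: 2 ^ 14 ^ 5 = 9.

9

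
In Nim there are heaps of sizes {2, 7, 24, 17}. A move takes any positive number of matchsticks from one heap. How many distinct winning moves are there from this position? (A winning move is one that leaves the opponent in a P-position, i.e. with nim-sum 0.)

Compute the nim-sum pairwise:
2 XOR 7 = 5
5 XOR 24 = 29
29 XOR 17 = 12
The overall nim-sum is X = 12. A heap of size p has a winning move iff p XOR X < p (reduce it to p XOR X).
  2: 2 XOR 12 = 14 ≥ 2 — no move.
  7: 7 XOR 12 = 11 ≥ 7 — no move.
  24: 24 XOR 12 = 20 < 24 — winning move (to 20).
  17: 17 XOR 12 = 29 ≥ 17 — no move.
That gives 1 winning move.

1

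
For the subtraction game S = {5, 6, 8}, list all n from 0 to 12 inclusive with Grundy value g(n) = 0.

Grundy values for subtraction set {5, 6, 8}:
k:     0  1  2  3  4  5  6  7  8  9 10 11 12
g(k):  0  0  0  0  0  1  1  1  1  1  2  2  2
The P-positions (g = 0) in 0..12 are 0, 1, 2, 3, 4.

0, 1, 2, 3, 4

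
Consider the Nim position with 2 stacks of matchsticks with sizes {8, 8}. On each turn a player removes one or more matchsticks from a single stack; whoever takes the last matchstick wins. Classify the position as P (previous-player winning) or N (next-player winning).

Compute the nim-sum pairwise:
8 ⊕ 8 = 0
The nim-sum is 0, so this is a P-position: the player to move is in a losing position under optimal play.

P-position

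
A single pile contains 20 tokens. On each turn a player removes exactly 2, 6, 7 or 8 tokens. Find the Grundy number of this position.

1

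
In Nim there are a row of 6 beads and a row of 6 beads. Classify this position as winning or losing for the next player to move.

Losing position

Bitwise XOR of the heap sizes:
  110  (6)
  110  (6)
  ---
  000  (0)
The nim-sum is 0, so this is a P-position: the player to move is in a losing position under optimal play.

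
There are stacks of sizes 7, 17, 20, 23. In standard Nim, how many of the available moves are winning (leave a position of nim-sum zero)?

Compute the nim-sum pairwise:
7 XOR 17 = 22
22 XOR 20 = 2
2 XOR 23 = 21
The overall nim-sum is X = 21. A stack of size p has a winning move iff p XOR X < p (reduce it to p XOR X).
  7: 7 XOR 21 = 18 ≥ 7 — no move.
  17: 17 XOR 21 = 4 < 17 — winning move (to 4).
  20: 20 XOR 21 = 1 < 20 — winning move (to 1).
  23: 23 XOR 21 = 2 < 23 — winning move (to 2).
That gives 3 winning moves.

3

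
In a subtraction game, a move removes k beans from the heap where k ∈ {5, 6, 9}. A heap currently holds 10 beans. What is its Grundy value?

2

Compute g(0), g(1), … for moves {5, 6, 9}:
k:     0  1  2  3  4  5  6  7  8  9 10
g(k):  0  0  0  0  0  1  1  1  1  1  2
So g(10) = 2.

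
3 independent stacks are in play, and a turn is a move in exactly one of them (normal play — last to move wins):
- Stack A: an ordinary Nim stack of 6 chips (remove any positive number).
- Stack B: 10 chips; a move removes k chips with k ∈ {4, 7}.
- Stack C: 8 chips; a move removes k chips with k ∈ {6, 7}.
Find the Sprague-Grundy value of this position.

Stack A is a plain Nim stack of size 6, so its Grundy value is 6.
Grundy values for stack B (subtraction set {4, 7}):
g(0) = mex{} = 0
g(1) = mex{} = 0
g(2) = mex{} = 0
g(3) = mex{} = 0
g(4) = mex{0} = 1
g(5) = mex{0} = 1
g(6) = mex{0} = 1
g(7) = mex{0} = 1
g(8) = mex{0,1} = 2
g(9) = mex{0,1} = 2
g(10) = mex{0,1} = 2
So g(10) = 2.
For stack C, compute g(0), g(1), … with moves {6, 7}:
g(0) = mex{} = 0
g(1) = mex{} = 0
g(2) = mex{} = 0
g(3) = mex{} = 0
g(4) = mex{} = 0
g(5) = mex{} = 0
g(6) = mex{0} = 1
g(7) = mex{0} = 1
g(8) = mex{0} = 1
So g(8) = 1.
By the Sprague-Grundy theorem, the Grundy value of a sum of independent games is the XOR of the component values.
Combined value = 6 ⊕ 2 ⊕ 1 = 5.

5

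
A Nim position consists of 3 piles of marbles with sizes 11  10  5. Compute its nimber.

4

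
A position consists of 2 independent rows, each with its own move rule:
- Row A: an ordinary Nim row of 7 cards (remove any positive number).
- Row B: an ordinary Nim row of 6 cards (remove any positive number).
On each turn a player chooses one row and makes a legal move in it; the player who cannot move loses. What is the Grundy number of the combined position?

1

Row A is a plain Nim row of size 7, so its Grundy value is 7.
Row B is a plain Nim row of size 6, so its Grundy value is 6.
By the Sprague-Grundy theorem, the Grundy value of a sum of independent games is the XOR of the component values.
Combined value = 7 ⊕ 6 = 1.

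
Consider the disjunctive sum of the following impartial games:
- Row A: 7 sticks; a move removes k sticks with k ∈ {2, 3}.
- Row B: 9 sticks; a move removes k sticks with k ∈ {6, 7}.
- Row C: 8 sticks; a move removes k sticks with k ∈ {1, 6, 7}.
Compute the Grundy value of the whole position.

Grundy values for row A (subtraction set {2, 3}):
g(0) = mex{} = 0
g(1) = mex{} = 0
g(2) = mex{0} = 1
g(3) = mex{0} = 1
g(4) = mex{0,1} = 2
g(5) = mex{1} = 0
g(6) = mex{1,2} = 0
g(7) = mex{0,2} = 1
So g(7) = 1.
For row B, compute g(0), g(1), … with moves {6, 7}:
k:     0  1  2  3  4  5  6  7  8  9
g(k):  0  0  0  0  0  0  1  1  1  1
So g(9) = 1.
For row C, compute g(0), g(1), … with moves {1, 6, 7}:
k:     0  1  2  3  4  5  6  7  8
g(k):  0  1  0  1  0  1  2  3  2
So g(8) = 2.
By the Sprague-Grundy theorem, the Grundy value of a sum of independent games is the XOR of the component values.
Combined value = 1 ⊕ 1 ⊕ 2 = 2.

2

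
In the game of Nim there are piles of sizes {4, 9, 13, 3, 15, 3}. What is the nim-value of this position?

Nim-sum: 4 ⊕ 9 ⊕ 13 ⊕ 3 ⊕ 15 ⊕ 3 = 15.

15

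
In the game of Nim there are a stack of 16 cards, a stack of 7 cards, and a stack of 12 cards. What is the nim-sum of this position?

Nim-sum: 16 ^ 7 ^ 12 = 27.

27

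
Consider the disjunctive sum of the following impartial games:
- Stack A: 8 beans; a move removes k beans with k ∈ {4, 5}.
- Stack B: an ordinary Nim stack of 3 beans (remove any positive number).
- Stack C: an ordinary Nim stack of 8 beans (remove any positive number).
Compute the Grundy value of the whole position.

Grundy values for stack A (subtraction set {4, 5}):
k:     0  1  2  3  4  5  6  7  8
g(k):  0  0  0  0  1  1  1  1  2
So g(8) = 2.
Stack B is a plain Nim stack of size 3, so its Grundy value is 3.
Stack C is a plain Nim stack of size 8, so its Grundy value is 8.
The value of a disjunctive sum is the nim-sum of the parts.
Combined value = 2 XOR 3 XOR 8 = 9.

9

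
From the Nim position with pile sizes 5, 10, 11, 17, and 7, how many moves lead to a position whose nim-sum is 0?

Compute the nim-sum pairwise:
5 ⊕ 10 = 15
15 ⊕ 11 = 4
4 ⊕ 17 = 21
21 ⊕ 7 = 18
The overall nim-sum is X = 18. A pile of size p has a winning move iff p XOR X < p (reduce it to p XOR X).
  5: 5 XOR 18 = 23 ≥ 5 — no move.
  10: 10 XOR 18 = 24 ≥ 10 — no move.
  11: 11 XOR 18 = 25 ≥ 11 — no move.
  17: 17 XOR 18 = 3 < 17 — winning move (to 3).
  7: 7 XOR 18 = 21 ≥ 7 — no move.
That gives 1 winning move.

1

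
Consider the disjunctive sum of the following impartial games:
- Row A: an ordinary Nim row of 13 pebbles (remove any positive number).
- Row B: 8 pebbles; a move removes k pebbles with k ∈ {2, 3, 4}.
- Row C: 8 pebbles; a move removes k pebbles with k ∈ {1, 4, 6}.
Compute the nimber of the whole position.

Row A is a plain Nim row of size 13, so its Grundy value is 13.
Grundy values for row B (subtraction set {2, 3, 4}):
k:     0  1  2  3  4  5  6  7  8
g(k):  0  0  1  1  2  2  0  0  1
So g(8) = 1.
Grundy values for row C (subtraction set {1, 4, 6}):
g(0) = mex{} = 0
g(1) = mex{0} = 1
g(2) = mex{1} = 0
g(3) = mex{0} = 1
g(4) = mex{0,1} = 2
g(5) = mex{1,2} = 0
g(6) = mex{0} = 1
g(7) = mex{1} = 0
g(8) = mex{0,2} = 1
So g(8) = 1.
The value of a disjunctive sum is the nim-sum of the parts.
Combined value = 13 XOR 1 XOR 1 = 13.

13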